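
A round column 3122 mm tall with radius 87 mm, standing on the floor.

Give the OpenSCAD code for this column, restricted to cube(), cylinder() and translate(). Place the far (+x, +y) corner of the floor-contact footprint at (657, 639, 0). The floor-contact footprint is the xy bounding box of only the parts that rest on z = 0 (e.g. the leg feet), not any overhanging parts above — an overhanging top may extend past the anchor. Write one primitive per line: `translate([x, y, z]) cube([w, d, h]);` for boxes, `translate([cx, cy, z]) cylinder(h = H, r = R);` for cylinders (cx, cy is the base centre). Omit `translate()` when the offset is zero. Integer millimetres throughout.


translate([570, 552, 0]) cylinder(h = 3122, r = 87);


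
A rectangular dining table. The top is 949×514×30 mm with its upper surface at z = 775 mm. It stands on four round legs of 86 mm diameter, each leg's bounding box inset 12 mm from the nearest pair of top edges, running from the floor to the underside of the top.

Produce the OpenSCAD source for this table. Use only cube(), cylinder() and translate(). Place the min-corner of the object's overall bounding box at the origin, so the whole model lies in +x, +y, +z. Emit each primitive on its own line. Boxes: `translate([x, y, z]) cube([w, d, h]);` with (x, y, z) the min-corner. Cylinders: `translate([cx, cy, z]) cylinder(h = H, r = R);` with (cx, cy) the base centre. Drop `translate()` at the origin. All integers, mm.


translate([0, 0, 745]) cube([949, 514, 30]);
translate([55, 55, 0]) cylinder(h = 745, r = 43);
translate([894, 55, 0]) cylinder(h = 745, r = 43);
translate([55, 459, 0]) cylinder(h = 745, r = 43);
translate([894, 459, 0]) cylinder(h = 745, r = 43);


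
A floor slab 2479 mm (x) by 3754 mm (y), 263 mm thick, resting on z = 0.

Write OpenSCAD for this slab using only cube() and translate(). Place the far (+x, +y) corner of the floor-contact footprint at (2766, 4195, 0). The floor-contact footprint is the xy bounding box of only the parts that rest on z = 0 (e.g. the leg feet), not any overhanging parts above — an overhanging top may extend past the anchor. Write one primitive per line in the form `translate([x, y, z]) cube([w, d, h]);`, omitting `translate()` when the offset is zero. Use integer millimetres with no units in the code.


translate([287, 441, 0]) cube([2479, 3754, 263]);


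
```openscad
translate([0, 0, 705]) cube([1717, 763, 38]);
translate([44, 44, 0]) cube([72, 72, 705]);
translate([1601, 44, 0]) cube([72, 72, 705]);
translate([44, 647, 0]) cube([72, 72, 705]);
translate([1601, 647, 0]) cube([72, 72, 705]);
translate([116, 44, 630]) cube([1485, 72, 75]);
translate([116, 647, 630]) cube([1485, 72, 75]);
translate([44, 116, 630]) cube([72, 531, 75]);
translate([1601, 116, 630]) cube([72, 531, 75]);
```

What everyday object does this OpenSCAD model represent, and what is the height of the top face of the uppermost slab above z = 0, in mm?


A table. The table height is 743 mm.

A 1717×763×38 slab sits at z = 705 on four 72 mm square posts — a table. The top surface is at 705 + 38 = 743 mm.


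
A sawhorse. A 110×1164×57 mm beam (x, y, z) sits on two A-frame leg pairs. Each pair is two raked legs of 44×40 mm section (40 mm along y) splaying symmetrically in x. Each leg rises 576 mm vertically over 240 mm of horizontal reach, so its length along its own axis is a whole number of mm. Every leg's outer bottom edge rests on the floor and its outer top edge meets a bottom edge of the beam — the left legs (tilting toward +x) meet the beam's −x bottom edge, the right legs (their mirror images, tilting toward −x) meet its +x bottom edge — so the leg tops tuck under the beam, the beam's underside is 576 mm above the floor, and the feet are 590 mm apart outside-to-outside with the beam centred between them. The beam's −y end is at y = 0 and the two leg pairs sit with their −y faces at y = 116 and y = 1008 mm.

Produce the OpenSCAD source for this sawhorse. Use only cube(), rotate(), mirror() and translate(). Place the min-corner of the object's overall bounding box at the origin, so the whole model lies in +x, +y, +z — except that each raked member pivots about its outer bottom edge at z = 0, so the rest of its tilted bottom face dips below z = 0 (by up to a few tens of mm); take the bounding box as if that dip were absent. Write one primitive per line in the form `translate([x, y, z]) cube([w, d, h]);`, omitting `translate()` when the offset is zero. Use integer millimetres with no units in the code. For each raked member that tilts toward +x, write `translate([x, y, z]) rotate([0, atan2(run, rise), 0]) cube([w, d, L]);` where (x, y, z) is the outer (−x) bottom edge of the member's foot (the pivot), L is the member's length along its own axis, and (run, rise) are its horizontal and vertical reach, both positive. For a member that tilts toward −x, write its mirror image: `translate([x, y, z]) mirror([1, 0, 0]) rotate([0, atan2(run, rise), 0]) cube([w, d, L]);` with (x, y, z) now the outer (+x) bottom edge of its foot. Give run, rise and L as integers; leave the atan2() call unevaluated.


translate([240, 0, 576]) cube([110, 1164, 57]);
translate([0, 116, 0]) rotate([0, atan2(240, 576), 0]) cube([44, 40, 624]);
translate([590, 116, 0]) mirror([1, 0, 0]) rotate([0, atan2(240, 576), 0]) cube([44, 40, 624]);
translate([0, 1008, 0]) rotate([0, atan2(240, 576), 0]) cube([44, 40, 624]);
translate([590, 1008, 0]) mirror([1, 0, 0]) rotate([0, atan2(240, 576), 0]) cube([44, 40, 624]);


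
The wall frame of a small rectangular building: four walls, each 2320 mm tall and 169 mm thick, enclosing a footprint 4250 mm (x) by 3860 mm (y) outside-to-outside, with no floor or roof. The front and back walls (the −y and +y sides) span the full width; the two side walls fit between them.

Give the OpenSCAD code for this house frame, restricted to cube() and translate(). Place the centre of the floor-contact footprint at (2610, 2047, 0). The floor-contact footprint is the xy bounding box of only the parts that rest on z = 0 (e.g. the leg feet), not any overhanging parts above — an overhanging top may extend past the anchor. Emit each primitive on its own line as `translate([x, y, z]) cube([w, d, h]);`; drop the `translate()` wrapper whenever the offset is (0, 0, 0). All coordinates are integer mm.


translate([485, 117, 0]) cube([4250, 169, 2320]);
translate([485, 3808, 0]) cube([4250, 169, 2320]);
translate([485, 286, 0]) cube([169, 3522, 2320]);
translate([4566, 286, 0]) cube([169, 3522, 2320]);


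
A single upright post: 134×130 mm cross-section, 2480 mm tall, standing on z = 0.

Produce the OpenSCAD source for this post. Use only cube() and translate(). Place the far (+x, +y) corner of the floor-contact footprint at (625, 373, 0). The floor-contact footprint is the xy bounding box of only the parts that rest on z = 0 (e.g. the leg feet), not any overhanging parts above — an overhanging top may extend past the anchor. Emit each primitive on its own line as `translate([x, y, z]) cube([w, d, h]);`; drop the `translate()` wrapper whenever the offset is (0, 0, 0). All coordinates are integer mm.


translate([491, 243, 0]) cube([134, 130, 2480]);


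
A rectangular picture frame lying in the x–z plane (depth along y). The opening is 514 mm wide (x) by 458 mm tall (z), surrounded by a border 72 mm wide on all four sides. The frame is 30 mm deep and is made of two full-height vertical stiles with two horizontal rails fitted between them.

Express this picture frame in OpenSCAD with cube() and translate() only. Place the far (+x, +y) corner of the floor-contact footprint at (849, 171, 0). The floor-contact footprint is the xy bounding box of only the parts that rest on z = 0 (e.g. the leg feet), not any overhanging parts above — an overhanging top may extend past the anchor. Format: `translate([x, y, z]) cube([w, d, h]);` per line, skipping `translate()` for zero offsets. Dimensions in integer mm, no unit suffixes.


translate([191, 141, 0]) cube([72, 30, 602]);
translate([777, 141, 0]) cube([72, 30, 602]);
translate([263, 141, 0]) cube([514, 30, 72]);
translate([263, 141, 530]) cube([514, 30, 72]);


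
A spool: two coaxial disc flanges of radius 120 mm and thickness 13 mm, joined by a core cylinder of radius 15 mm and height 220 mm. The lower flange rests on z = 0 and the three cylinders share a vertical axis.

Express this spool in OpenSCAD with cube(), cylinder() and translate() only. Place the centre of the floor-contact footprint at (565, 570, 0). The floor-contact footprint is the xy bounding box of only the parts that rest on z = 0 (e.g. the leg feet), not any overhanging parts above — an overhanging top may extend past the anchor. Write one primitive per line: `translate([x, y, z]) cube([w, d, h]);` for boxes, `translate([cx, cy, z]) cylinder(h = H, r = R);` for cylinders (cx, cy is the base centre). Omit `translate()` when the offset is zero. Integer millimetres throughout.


translate([565, 570, 0]) cylinder(h = 13, r = 120);
translate([565, 570, 13]) cylinder(h = 220, r = 15);
translate([565, 570, 233]) cylinder(h = 13, r = 120);


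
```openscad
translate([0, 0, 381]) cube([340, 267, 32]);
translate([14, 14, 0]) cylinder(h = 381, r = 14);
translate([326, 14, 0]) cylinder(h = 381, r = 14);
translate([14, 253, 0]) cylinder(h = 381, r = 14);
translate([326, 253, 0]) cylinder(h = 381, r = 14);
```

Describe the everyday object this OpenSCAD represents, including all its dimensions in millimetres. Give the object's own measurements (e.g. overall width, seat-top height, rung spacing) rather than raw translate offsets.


A simple wooden stool: a rectangular seat 340 mm (x) by 267 mm (y), 32 mm thick, top face at z = 413 mm, on four round legs, each 28 mm in diameter. The legs rest on z = 0, each leg's axis is inset half a diameter from the nearest pair of seat edges (so the leg's bounding box is flush with the corner).


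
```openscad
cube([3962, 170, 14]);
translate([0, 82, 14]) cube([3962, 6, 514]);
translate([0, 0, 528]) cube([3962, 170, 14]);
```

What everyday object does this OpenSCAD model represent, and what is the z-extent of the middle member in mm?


An I-beam. The web height is 514 mm.

Two wide flanges with a thin centred web — an I-beam. Overall 542 mm minus two 14 mm flanges gives a web of 542 − 2·14 = 514 mm.


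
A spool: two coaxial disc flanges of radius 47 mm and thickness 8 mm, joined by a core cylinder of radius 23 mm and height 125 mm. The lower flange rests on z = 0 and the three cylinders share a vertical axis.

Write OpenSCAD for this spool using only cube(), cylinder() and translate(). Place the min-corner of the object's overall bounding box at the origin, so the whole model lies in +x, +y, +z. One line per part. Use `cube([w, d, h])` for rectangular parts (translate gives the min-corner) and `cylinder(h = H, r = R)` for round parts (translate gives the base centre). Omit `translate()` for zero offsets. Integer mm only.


translate([47, 47, 0]) cylinder(h = 8, r = 47);
translate([47, 47, 8]) cylinder(h = 125, r = 23);
translate([47, 47, 133]) cylinder(h = 8, r = 47);


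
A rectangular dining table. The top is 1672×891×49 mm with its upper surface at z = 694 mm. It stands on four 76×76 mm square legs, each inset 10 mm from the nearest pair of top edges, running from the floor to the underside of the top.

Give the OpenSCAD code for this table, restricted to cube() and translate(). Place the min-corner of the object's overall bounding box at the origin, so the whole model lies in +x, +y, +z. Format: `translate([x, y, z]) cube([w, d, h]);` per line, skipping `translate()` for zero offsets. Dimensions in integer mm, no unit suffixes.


// leg_h = 694 - 49 = 645
translate([0, 0, 645]) cube([1672, 891, 49]);
translate([10, 10, 0]) cube([76, 76, 645]);
translate([1586, 10, 0]) cube([76, 76, 645]);
translate([10, 805, 0]) cube([76, 76, 645]);
translate([1586, 805, 0]) cube([76, 76, 645]);


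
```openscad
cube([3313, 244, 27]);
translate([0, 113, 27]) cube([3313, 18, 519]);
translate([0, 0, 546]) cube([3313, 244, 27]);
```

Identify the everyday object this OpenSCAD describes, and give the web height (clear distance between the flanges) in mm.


An I-beam. The web height is 519 mm.

Two wide flanges with a thin centred web — an I-beam. Overall 573 mm minus two 27 mm flanges gives a web of 573 − 2·27 = 519 mm.


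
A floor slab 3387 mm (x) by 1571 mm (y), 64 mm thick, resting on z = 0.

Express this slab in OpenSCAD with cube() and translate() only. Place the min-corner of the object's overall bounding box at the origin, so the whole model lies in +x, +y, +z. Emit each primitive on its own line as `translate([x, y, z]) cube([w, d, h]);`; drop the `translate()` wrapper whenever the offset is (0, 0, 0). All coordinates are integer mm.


cube([3387, 1571, 64]);


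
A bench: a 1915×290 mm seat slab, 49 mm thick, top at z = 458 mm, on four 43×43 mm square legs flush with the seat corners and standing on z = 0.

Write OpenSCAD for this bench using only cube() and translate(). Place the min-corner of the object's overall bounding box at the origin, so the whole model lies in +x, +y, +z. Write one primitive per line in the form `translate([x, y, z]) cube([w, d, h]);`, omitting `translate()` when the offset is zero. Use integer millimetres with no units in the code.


translate([0, 0, 409]) cube([1915, 290, 49]);
cube([43, 43, 409]);
translate([0, 247, 0]) cube([43, 43, 409]);
translate([1872, 0, 0]) cube([43, 43, 409]);
translate([1872, 247, 0]) cube([43, 43, 409]);


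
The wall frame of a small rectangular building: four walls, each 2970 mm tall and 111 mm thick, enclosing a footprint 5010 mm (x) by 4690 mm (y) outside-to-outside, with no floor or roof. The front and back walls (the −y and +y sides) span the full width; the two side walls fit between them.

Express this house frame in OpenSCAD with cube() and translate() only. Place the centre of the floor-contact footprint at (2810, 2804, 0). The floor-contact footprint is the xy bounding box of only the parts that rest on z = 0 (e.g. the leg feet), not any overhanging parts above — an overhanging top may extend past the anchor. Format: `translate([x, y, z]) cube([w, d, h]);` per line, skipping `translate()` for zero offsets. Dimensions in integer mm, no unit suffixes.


translate([305, 459, 0]) cube([5010, 111, 2970]);
translate([305, 5038, 0]) cube([5010, 111, 2970]);
translate([305, 570, 0]) cube([111, 4468, 2970]);
translate([5204, 570, 0]) cube([111, 4468, 2970]);


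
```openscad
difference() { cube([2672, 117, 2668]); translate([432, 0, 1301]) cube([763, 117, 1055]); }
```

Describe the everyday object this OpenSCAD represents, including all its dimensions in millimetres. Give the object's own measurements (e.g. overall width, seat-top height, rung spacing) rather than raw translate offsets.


A wall 2672 mm long (x), 117 mm thick (y), 2668 mm tall, with a rectangular window opening cut through it. The opening is 763 mm wide and 1055 mm tall; its sill is at z = 1301 mm and its near (−x) edge is 432 mm from the wall's −x end. The opening passes through the full wall thickness.


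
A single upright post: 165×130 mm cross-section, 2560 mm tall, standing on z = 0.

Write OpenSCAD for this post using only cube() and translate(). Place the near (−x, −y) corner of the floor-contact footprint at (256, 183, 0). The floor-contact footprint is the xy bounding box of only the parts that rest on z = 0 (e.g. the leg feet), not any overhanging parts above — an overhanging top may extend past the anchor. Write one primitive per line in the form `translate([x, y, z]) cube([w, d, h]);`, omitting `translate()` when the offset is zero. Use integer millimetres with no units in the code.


translate([256, 183, 0]) cube([165, 130, 2560]);


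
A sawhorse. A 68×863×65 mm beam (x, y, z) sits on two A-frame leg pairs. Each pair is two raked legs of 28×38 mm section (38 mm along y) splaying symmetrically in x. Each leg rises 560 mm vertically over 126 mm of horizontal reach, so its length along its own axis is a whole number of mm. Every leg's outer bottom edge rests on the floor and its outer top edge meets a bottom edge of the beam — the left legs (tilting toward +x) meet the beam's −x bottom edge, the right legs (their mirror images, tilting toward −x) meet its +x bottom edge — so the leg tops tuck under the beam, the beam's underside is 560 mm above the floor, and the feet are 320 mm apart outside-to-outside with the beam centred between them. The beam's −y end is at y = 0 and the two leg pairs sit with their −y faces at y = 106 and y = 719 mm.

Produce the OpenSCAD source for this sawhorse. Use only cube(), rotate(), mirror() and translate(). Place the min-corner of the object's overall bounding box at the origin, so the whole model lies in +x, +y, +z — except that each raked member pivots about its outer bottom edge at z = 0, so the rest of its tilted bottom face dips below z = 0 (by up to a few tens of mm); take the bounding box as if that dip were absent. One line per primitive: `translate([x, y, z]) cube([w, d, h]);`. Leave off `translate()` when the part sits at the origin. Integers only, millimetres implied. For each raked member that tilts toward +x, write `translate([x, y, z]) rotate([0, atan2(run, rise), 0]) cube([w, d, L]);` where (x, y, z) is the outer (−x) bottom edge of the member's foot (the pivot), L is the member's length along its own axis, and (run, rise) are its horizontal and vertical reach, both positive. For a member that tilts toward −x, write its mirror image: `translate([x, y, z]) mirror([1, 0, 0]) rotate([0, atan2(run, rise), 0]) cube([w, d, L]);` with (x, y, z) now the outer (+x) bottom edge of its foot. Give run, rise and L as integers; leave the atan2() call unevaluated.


translate([126, 0, 560]) cube([68, 863, 65]);
translate([0, 106, 0]) rotate([0, atan2(126, 560), 0]) cube([28, 38, 574]);
translate([320, 106, 0]) mirror([1, 0, 0]) rotate([0, atan2(126, 560), 0]) cube([28, 38, 574]);
translate([0, 719, 0]) rotate([0, atan2(126, 560), 0]) cube([28, 38, 574]);
translate([320, 719, 0]) mirror([1, 0, 0]) rotate([0, atan2(126, 560), 0]) cube([28, 38, 574]);


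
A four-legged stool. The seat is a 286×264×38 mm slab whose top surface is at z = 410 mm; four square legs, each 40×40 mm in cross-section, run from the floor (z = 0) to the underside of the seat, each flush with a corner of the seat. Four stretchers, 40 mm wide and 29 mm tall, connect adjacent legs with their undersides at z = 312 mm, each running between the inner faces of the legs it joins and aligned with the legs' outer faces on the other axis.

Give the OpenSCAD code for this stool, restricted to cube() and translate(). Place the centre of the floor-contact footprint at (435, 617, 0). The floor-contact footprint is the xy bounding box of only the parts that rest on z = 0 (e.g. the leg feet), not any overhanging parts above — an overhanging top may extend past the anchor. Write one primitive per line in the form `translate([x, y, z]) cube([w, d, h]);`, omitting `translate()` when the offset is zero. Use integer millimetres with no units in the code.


translate([292, 485, 372]) cube([286, 264, 38]);
translate([292, 485, 0]) cube([40, 40, 372]);
translate([538, 485, 0]) cube([40, 40, 372]);
translate([292, 709, 0]) cube([40, 40, 372]);
translate([538, 709, 0]) cube([40, 40, 372]);
translate([332, 485, 312]) cube([206, 40, 29]);
translate([332, 709, 312]) cube([206, 40, 29]);
translate([292, 525, 312]) cube([40, 184, 29]);
translate([538, 525, 312]) cube([40, 184, 29]);


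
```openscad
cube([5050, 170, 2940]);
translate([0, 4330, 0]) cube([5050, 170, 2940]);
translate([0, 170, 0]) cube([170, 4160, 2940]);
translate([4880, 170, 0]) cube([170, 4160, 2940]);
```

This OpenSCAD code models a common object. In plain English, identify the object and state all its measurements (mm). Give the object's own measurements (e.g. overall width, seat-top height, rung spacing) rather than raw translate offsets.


The wall frame of a small rectangular building: four walls, each 2940 mm tall and 170 mm thick, enclosing a footprint 5050 mm (x) by 4500 mm (y) outside-to-outside, with no floor or roof. The front and back walls (the −y and +y sides) span the full width; the two side walls fit between them.


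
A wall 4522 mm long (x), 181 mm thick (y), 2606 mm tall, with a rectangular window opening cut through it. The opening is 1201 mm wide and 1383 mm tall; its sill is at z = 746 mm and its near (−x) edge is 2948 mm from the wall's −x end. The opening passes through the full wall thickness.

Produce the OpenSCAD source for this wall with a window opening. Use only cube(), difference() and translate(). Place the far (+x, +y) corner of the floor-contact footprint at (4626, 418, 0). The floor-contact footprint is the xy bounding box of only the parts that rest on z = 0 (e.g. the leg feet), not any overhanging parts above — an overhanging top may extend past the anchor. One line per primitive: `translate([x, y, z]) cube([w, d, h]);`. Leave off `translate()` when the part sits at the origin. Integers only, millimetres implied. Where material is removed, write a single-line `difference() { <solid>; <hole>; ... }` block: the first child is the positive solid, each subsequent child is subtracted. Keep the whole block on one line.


difference() { translate([104, 237, 0]) cube([4522, 181, 2606]); translate([3052, 237, 746]) cube([1201, 181, 1383]); }


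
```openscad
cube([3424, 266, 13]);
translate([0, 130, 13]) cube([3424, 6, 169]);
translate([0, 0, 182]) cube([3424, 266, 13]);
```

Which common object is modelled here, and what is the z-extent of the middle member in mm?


An I-beam. The web height is 169 mm.

Two wide flanges with a thin centred web — an I-beam. Overall 195 mm minus two 13 mm flanges gives a web of 195 − 2·13 = 169 mm.


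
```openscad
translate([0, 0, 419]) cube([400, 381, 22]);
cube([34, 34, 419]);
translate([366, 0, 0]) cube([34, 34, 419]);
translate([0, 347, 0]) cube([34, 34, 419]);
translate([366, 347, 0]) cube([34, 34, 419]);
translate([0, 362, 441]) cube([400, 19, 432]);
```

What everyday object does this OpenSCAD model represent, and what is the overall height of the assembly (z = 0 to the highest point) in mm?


A chair. The overall height is 873 mm.

A slab on four corner posts with a tall panel at the back — a chair. The seat slab sits at z = 419 with thickness 22, and the 432 mm backrest starts at the seat top, so the overall height is 419 + 22 + 432 = 873 mm.


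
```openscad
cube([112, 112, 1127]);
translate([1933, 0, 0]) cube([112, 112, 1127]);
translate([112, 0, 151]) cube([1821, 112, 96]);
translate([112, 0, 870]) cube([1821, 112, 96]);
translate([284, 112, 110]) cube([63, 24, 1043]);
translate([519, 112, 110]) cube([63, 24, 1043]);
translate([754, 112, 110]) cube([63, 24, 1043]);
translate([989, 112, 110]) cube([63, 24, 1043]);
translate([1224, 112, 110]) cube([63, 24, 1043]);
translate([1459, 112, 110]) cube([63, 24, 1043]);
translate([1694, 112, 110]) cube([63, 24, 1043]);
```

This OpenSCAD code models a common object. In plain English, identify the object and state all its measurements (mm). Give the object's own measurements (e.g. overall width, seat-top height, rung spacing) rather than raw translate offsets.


A fence section. Two 112×112 mm posts, 1127 mm tall, stand on the floor with a clear span of 1821 mm between their inner faces. Two horizontal rails of 112×96 mm section span the gap between the posts with their undersides at z = 151 mm and z = 870 mm, flush with the posts' −y face. 7 pickets, each 63 mm wide, 24 mm thick and 1043 mm tall, are fixed to the +y face of the rails with their bottoms at z = 110 mm, spaced across the span with a 172 mm gap after the −x post and between neighbouring pickets, with 176 mm left before the +x post.


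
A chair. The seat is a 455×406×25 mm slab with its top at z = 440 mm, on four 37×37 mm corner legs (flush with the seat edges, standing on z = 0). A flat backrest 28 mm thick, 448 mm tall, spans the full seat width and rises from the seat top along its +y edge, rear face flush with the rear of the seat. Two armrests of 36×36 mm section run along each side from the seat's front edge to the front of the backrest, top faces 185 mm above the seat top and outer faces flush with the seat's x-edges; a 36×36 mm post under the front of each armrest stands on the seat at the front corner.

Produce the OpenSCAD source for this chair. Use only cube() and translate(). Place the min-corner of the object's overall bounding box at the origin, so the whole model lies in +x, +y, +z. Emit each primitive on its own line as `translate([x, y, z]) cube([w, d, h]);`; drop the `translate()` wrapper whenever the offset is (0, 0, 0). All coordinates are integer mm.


translate([0, 0, 415]) cube([455, 406, 25]);
cube([37, 37, 415]);
translate([418, 0, 0]) cube([37, 37, 415]);
translate([0, 369, 0]) cube([37, 37, 415]);
translate([418, 369, 0]) cube([37, 37, 415]);
translate([0, 378, 440]) cube([455, 28, 448]);
translate([0, 0, 589]) cube([36, 378, 36]);
translate([419, 0, 589]) cube([36, 378, 36]);
translate([0, 0, 440]) cube([36, 36, 149]);
translate([419, 0, 440]) cube([36, 36, 149]);


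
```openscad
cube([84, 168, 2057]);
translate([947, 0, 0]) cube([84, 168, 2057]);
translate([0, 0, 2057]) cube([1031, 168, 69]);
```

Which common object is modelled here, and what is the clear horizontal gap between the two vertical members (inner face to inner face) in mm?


A door frame. The clear opening width is 863 mm.

Two 2057 mm tall posts with a header on top — a door frame. The left jamb is 84 mm wide at x = 0; the right jamb starts at x = 947. The clear opening is 947 − 84 = 863 mm.


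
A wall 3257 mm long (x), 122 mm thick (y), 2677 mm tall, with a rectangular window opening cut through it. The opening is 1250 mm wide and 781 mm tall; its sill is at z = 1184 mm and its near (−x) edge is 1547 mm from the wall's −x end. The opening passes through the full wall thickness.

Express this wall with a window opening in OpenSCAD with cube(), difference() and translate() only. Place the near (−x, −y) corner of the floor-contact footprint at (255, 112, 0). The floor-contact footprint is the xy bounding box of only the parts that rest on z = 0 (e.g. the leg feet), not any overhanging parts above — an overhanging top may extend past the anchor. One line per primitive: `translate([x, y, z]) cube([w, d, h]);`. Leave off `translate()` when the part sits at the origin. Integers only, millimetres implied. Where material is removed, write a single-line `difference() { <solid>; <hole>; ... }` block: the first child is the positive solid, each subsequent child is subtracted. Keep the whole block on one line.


difference() { translate([255, 112, 0]) cube([3257, 122, 2677]); translate([1802, 112, 1184]) cube([1250, 122, 781]); }


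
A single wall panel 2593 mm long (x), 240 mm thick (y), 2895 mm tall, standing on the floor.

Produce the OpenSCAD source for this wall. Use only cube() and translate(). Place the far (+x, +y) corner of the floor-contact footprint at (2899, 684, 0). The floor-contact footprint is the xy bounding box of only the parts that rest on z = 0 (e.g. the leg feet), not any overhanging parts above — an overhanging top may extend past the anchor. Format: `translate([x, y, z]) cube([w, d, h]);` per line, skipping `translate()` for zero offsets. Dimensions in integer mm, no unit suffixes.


translate([306, 444, 0]) cube([2593, 240, 2895]);


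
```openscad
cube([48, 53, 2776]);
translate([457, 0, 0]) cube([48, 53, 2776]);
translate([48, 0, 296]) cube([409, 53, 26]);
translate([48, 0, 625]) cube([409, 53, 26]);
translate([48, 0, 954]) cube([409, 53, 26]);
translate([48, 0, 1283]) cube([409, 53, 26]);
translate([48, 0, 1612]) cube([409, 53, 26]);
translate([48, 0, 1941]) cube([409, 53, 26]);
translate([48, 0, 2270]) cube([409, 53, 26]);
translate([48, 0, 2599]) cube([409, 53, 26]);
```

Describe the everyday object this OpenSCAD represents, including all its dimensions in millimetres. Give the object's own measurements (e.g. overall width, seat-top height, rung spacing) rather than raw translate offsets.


A straight ladder. Two 48×53 mm vertical rails, 2776 mm tall, stand 505 mm apart (outside-to-outside) with their front faces coplanar on the −y side. 8 rungs, each 53 mm deep and 26 mm tall, span between the inner faces of the rails, front faces flush with the rails. The lowest rung's underside is at z = 296 mm and rungs are spaced 329 mm apart (underside to underside).


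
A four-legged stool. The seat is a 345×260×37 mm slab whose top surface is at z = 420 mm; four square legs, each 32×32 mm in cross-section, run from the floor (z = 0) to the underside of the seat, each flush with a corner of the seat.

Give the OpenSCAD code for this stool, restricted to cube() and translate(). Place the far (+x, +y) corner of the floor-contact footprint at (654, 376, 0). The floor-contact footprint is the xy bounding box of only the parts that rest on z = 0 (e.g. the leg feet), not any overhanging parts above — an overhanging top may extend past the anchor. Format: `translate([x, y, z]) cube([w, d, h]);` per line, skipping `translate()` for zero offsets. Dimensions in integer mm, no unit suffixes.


// leg_h = 420 - 37 = 383
translate([309, 116, 383]) cube([345, 260, 37]);
translate([309, 116, 0]) cube([32, 32, 383]);
translate([622, 116, 0]) cube([32, 32, 383]);
translate([309, 344, 0]) cube([32, 32, 383]);
translate([622, 344, 0]) cube([32, 32, 383]);


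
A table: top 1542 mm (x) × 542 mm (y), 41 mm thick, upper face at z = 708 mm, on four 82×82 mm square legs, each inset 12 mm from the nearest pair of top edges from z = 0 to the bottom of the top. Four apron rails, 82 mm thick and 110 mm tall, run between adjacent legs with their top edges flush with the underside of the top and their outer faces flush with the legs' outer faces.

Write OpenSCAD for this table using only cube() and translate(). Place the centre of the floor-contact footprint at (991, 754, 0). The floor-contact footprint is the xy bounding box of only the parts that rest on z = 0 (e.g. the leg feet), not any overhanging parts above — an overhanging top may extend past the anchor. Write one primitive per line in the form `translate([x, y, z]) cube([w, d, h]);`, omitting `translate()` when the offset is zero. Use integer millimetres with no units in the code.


translate([220, 483, 667]) cube([1542, 542, 41]);
translate([232, 495, 0]) cube([82, 82, 667]);
translate([1668, 495, 0]) cube([82, 82, 667]);
translate([232, 931, 0]) cube([82, 82, 667]);
translate([1668, 931, 0]) cube([82, 82, 667]);
translate([314, 495, 557]) cube([1354, 82, 110]);
translate([314, 931, 557]) cube([1354, 82, 110]);
translate([232, 577, 557]) cube([82, 354, 110]);
translate([1668, 577, 557]) cube([82, 354, 110]);


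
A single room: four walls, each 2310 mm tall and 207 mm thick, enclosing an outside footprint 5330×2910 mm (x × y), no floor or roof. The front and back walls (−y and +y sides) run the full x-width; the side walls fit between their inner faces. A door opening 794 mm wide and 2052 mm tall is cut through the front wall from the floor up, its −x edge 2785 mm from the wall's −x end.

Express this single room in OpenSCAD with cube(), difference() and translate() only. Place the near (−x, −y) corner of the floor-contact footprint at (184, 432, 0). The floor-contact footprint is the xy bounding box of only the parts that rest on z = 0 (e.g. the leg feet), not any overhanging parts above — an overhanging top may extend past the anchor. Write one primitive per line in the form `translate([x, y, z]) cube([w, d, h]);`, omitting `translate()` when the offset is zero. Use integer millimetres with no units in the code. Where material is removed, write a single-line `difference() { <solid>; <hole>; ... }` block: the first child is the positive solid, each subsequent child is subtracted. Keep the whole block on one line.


difference() { translate([184, 432, 0]) cube([5330, 207, 2310]); translate([2969, 432, 0]) cube([794, 207, 2052]); }
translate([184, 3135, 0]) cube([5330, 207, 2310]);
translate([184, 639, 0]) cube([207, 2496, 2310]);
translate([5307, 639, 0]) cube([207, 2496, 2310]);


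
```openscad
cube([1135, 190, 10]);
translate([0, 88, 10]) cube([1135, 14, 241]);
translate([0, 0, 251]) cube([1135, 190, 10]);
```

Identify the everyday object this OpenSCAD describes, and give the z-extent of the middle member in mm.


An I-beam. The web height is 241 mm.

Two wide flanges with a thin centred web — an I-beam. Overall 261 mm minus two 10 mm flanges gives a web of 261 − 2·10 = 241 mm.


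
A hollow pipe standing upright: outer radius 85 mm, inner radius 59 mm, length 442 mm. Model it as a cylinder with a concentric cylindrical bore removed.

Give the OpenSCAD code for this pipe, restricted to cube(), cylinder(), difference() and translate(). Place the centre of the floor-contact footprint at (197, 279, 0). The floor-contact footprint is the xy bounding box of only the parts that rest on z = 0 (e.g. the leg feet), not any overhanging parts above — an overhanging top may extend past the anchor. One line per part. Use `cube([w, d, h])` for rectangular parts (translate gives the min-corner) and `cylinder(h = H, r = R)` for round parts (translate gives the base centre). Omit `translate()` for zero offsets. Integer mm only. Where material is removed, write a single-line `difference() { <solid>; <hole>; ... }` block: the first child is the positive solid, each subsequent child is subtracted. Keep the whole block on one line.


difference() { translate([197, 279, 0]) cylinder(h = 442, r = 85); translate([197, 279, 0]) cylinder(h = 442, r = 59); }


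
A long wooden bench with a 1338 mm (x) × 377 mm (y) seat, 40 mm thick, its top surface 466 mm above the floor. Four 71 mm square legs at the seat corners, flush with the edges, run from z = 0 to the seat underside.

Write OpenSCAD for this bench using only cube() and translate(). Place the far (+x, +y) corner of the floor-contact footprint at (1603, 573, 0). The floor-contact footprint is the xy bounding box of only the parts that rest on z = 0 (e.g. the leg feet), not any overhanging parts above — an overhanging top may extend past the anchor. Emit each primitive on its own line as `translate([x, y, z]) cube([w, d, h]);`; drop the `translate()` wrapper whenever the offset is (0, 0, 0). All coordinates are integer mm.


translate([265, 196, 426]) cube([1338, 377, 40]);
translate([265, 196, 0]) cube([71, 71, 426]);
translate([265, 502, 0]) cube([71, 71, 426]);
translate([1532, 196, 0]) cube([71, 71, 426]);
translate([1532, 502, 0]) cube([71, 71, 426]);


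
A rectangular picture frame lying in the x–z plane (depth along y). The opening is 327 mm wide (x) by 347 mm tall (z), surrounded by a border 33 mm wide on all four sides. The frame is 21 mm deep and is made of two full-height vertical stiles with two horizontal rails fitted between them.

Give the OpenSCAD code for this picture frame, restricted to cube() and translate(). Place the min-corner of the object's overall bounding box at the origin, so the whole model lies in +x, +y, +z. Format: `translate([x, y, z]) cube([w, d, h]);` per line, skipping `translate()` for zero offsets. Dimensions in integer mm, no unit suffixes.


cube([33, 21, 413]);
translate([360, 0, 0]) cube([33, 21, 413]);
translate([33, 0, 0]) cube([327, 21, 33]);
translate([33, 0, 380]) cube([327, 21, 33]);


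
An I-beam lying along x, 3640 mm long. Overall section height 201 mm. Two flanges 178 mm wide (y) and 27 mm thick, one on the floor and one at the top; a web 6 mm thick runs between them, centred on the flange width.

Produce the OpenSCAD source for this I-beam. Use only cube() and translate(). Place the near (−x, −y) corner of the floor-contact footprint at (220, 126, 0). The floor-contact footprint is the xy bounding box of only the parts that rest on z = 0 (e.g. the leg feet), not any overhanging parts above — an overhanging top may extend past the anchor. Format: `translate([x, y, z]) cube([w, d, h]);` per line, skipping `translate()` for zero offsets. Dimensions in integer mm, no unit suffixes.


translate([220, 126, 0]) cube([3640, 178, 27]);
translate([220, 212, 27]) cube([3640, 6, 147]);
translate([220, 126, 174]) cube([3640, 178, 27]);


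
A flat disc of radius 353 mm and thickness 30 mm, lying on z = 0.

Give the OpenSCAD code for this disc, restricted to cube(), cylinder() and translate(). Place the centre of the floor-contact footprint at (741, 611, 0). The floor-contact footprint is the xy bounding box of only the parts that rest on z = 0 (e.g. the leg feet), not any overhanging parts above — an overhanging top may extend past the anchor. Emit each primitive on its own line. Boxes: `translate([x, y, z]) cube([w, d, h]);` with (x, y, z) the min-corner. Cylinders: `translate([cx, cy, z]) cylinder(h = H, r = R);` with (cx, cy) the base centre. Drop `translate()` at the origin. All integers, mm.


translate([741, 611, 0]) cylinder(h = 30, r = 353);


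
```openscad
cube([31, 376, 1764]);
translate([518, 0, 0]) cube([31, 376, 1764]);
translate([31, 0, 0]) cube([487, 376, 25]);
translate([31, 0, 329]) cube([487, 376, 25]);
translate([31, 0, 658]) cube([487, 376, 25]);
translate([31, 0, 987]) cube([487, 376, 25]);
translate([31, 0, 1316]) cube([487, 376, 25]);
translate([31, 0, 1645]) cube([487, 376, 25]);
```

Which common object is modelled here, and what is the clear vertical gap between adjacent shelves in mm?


A bookshelf. The clear shelf gap is 304 mm.

Two tall side panels with 6 horizontal boards between them — a bookshelf. The first two shelf undersides are at z = 0 and z = 329; with shelf thickness 25, the clear gap is 329 − 0 − 25 = 304 mm.


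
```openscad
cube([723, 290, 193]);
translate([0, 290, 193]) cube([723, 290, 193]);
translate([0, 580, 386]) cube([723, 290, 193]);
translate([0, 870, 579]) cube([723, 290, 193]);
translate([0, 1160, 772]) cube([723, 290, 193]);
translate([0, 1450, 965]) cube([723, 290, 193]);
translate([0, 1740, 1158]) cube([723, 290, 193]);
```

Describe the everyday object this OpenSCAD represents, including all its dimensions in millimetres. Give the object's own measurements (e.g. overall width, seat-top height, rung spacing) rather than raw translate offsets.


A straight staircase of 7 solid steps. Each step is 723 mm wide (x), 290 mm deep (y, the going) and 193 mm tall (the rise). The first step rests on the floor; each subsequent step sits one going further in +y and one rise higher in +z, directly behind and above the previous step with no overlap.


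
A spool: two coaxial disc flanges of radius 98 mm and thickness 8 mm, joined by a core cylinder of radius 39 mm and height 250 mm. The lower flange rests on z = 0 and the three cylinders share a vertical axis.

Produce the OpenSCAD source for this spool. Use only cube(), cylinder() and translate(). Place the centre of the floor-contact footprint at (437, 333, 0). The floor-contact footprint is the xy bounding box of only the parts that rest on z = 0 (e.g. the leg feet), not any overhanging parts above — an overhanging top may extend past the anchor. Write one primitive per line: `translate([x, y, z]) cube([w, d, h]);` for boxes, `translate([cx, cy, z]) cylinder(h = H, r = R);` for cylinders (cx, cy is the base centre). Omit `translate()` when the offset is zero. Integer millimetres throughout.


translate([437, 333, 0]) cylinder(h = 8, r = 98);
translate([437, 333, 8]) cylinder(h = 250, r = 39);
translate([437, 333, 258]) cylinder(h = 8, r = 98);


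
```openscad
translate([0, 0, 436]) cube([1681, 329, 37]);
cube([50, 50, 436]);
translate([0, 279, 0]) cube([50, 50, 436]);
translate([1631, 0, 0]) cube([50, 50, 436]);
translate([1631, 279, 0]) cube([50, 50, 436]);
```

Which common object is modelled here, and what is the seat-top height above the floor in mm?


A bench. The seat-top height is 473 mm.

A long slab on four corner posts — a bench. The slab sits at z = 436 with thickness 37, so the top is 436 + 37 = 473 mm.
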